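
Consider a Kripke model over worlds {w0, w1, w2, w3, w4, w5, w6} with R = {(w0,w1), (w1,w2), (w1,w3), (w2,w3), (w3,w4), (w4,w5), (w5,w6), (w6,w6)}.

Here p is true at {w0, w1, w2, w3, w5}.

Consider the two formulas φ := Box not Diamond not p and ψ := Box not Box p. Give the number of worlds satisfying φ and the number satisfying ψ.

For Box not Diamond not p:
w0: successors {w1}; not Diamond not p there: w1:T. ✓
w1: successors {w2, w3}; not Diamond not p there: w2:T, w3:F. ✗
w2: successors {w3}; not Diamond not p there: w3:F. ✗
w3: successors {w4}; not Diamond not p there: w4:T. ✓
w4: successors {w5}; not Diamond not p there: w5:F. ✗
w5: successors {w6}; not Diamond not p there: w6:F. ✗
w6: successors {w6}; not Diamond not p there: w6:F. ✗
— 2 worlds.
For Box not Box p:
w0: successors {w1}; not Box p there: w1:F. ✗
w1: successors {w2, w3}; not Box p there: w2:F, w3:T. ✗
w2: successors {w3}; not Box p there: w3:T. ✓
w3: successors {w4}; not Box p there: w4:F. ✗
w4: successors {w5}; not Box p there: w5:T. ✓
w5: successors {w6}; not Box p there: w6:T. ✓
w6: successors {w6}; not Box p there: w6:T. ✓
— 4 worlds.

2 and 4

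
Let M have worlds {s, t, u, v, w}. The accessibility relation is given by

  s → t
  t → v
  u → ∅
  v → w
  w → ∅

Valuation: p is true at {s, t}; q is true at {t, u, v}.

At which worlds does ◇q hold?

{s, t}

s: successors {t}; q there: t:T. ✓
t: successors {v}; q there: v:T. ✓
u: no successors, so ◇q fails. ✗
v: successors {w}; q there: w:F. ✗
w: no successors, so ◇q fails. ✗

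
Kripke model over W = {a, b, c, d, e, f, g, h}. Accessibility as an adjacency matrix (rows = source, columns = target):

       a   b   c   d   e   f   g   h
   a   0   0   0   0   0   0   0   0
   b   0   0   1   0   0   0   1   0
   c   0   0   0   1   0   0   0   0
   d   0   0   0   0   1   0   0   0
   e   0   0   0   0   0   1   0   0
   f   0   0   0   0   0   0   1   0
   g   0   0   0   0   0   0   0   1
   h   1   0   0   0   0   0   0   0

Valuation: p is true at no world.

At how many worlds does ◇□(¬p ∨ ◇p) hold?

a: no successors, so ◇□(¬p ∨ ◇p) fails. ✗
b: successors {c, g}; □(¬p ∨ ◇p) there: c:T, g:T. ✓
c: successors {d}; □(¬p ∨ ◇p) there: d:T. ✓
d: successors {e}; □(¬p ∨ ◇p) there: e:T. ✓
e: successors {f}; □(¬p ∨ ◇p) there: f:T. ✓
f: successors {g}; □(¬p ∨ ◇p) there: g:T. ✓
g: successors {h}; □(¬p ∨ ◇p) there: h:T. ✓
h: successors {a}; □(¬p ∨ ◇p) there: a:T. ✓
Satisfying worlds: {b, c, d, e, f, g, h}.

7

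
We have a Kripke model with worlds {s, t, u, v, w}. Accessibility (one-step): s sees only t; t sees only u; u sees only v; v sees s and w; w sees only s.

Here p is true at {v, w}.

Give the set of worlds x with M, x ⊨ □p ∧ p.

∅

s: □p is F, p is F. ✗
t: □p is F, p is F. ✗
u: □p is T, p is F. ✗
v: □p is F, p is T. ✗
w: □p is F, p is T. ✗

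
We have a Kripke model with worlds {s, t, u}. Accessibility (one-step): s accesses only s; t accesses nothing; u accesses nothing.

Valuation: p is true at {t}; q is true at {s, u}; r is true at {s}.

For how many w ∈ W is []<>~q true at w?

2

s: successors {s}; <>~q there: s:F. ✗
t: no successors, so []<>~q holds vacuously. ✓
u: no successors, so []<>~q holds vacuously. ✓
Satisfying worlds: {t, u}.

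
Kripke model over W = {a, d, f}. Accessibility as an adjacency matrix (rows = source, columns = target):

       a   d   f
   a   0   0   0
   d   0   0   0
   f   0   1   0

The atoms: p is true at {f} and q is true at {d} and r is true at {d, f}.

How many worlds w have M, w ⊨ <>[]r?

1

a: no successors, so <>[]r fails. ✗
d: no successors, so <>[]r fails. ✗
f: successors {d}; []r there: d:T. ✓
Satisfying worlds: {f}.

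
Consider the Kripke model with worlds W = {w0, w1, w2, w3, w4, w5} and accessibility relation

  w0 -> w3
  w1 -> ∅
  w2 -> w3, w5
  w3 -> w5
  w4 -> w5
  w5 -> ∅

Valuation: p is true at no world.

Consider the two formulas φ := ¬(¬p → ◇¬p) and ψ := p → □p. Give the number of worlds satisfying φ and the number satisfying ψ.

2 and 6

For ¬(¬p → ◇¬p):
w0: ¬p → ◇¬p is T. ✗
w1: ¬p → ◇¬p is F. ✓
w2: ¬p → ◇¬p is T. ✗
w3: ¬p → ◇¬p is T. ✗
w4: ¬p → ◇¬p is T. ✗
w5: ¬p → ◇¬p is F. ✓
— 2 worlds.
For p → □p:
w0: p is F, □p is F. ✓
w1: p is F, □p is T. ✓
w2: p is F, □p is F. ✓
w3: p is F, □p is F. ✓
w4: p is F, □p is F. ✓
w5: p is F, □p is T. ✓
— 6 worlds.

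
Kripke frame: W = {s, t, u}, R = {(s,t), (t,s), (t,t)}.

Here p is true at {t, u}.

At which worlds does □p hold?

{s, u}

s: successors {t}; p there: t:T. ✓
t: successors {s, t}; p there: s:F, t:T. ✗
u: no successors, so □p holds vacuously. ✓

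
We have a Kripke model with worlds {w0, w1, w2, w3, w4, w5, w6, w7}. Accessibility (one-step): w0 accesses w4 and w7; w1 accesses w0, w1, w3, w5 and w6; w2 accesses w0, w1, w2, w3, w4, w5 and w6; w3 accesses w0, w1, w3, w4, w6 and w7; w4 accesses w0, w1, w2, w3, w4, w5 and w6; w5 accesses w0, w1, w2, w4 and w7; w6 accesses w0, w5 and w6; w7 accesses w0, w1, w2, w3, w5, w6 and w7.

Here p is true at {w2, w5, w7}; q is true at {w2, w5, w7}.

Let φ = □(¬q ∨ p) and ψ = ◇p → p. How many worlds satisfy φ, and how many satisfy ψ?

For □(¬q ∨ p):
w0: successors {w4, w7}; ¬q ∨ p there: w4:T, w7:T. ✓
w1: successors {w0, w1, w3, w5, w6}; ¬q ∨ p there: w0:T, w1:T, w3:T, w5:T, w6:T. ✓
w2: successors {w0, w1, w2, w3, w4, w5, w6}; ¬q ∨ p there: w0:T, w1:T, w2:T, w3:T, w4:T, w5:T, w6:T. ✓
w3: successors {w0, w1, w3, w4, w6, w7}; ¬q ∨ p there: w0:T, w1:T, w3:T, w4:T, w6:T, w7:T. ✓
w4: successors {w0, w1, w2, w3, w4, w5, w6}; ¬q ∨ p there: w0:T, w1:T, w2:T, w3:T, w4:T, w5:T, w6:T. ✓
w5: successors {w0, w1, w2, w4, w7}; ¬q ∨ p there: w0:T, w1:T, w2:T, w4:T, w7:T. ✓
w6: successors {w0, w5, w6}; ¬q ∨ p there: w0:T, w5:T, w6:T. ✓
w7: successors {w0, w1, w2, w3, w5, w6, w7}; ¬q ∨ p there: w0:T, w1:T, w2:T, w3:T, w5:T, w6:T, w7:T. ✓
— 8 worlds.
For ◇p → p:
w0: ◇p is T, p is F. ✗
w1: ◇p is T, p is F. ✗
w2: ◇p is T, p is T. ✓
w3: ◇p is T, p is F. ✗
w4: ◇p is T, p is F. ✗
w5: ◇p is T, p is T. ✓
w6: ◇p is T, p is F. ✗
w7: ◇p is T, p is T. ✓
— 3 worlds.

8 and 3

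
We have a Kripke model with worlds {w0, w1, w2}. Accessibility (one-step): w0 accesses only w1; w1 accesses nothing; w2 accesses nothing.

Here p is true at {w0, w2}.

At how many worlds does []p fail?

w0: successors {w1}; p there: w1:F. ✗
w1: no successors, so []p holds vacuously. ✓
w2: no successors, so []p holds vacuously. ✓
Satisfying worlds: {w1, w2}.
So []p fails at the other 1 world.

1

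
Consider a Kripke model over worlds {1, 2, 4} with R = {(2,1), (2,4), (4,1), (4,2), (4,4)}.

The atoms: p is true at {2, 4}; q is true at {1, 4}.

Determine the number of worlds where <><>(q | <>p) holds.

1: no successors, so <><>(q | <>p) fails. ✗
2: successors {1, 4}; <>(q | <>p) there: 1:F, 4:T. ✓
4: successors {1, 2, 4}; <>(q | <>p) there: 1:F, 2:T, 4:T. ✓
Satisfying worlds: {2, 4}.

2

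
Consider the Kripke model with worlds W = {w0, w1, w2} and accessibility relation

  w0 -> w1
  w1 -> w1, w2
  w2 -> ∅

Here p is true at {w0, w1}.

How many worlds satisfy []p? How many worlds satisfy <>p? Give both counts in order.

2 and 2

For []p:
w0: successors {w1}; p there: w1:T. ✓
w1: successors {w1, w2}; p there: w1:T, w2:F. ✗
w2: no successors, so []p holds vacuously. ✓
— 2 worlds.
For <>p:
w0: successors {w1}; p there: w1:T. ✓
w1: successors {w1, w2}; p there: w1:T, w2:F. ✓
w2: no successors, so <>p fails. ✗
— 2 worlds.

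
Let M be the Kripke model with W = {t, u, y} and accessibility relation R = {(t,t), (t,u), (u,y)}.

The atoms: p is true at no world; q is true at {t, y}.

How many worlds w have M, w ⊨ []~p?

3

t: successors {t, u}; ~p there: t:T, u:T. ✓
u: successors {y}; ~p there: y:T. ✓
y: no successors, so []~p holds vacuously. ✓
Satisfying worlds: {t, u, y}.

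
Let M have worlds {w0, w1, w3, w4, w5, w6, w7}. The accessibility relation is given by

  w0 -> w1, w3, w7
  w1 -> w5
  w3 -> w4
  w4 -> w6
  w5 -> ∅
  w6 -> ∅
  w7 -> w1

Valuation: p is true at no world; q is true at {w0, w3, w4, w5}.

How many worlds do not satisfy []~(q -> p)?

w0: successors {w1, w3, w7}; ~(q -> p) there: w1:F, w3:T, w7:F. ✗
w1: successors {w5}; ~(q -> p) there: w5:T. ✓
w3: successors {w4}; ~(q -> p) there: w4:T. ✓
w4: successors {w6}; ~(q -> p) there: w6:F. ✗
w5: no successors, so []~(q -> p) holds vacuously. ✓
w6: no successors, so []~(q -> p) holds vacuously. ✓
w7: successors {w1}; ~(q -> p) there: w1:F. ✗
Satisfying worlds: {w1, w3, w5, w6}.
So []~(q -> p) fails at the other 3 worlds.

3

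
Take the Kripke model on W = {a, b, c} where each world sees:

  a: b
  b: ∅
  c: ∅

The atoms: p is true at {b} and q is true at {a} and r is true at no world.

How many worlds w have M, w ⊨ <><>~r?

0

a: successors {b}; <>~r there: b:F. ✗
b: no successors, so <><>~r fails. ✗
c: no successors, so <><>~r fails. ✗
Satisfying worlds: ∅.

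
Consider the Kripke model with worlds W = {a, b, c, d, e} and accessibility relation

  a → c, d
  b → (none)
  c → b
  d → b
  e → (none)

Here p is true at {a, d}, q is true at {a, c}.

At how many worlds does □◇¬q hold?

3

a: successors {c, d}; ◇¬q there: c:T, d:T. ✓
b: no successors, so □◇¬q holds vacuously. ✓
c: successors {b}; ◇¬q there: b:F. ✗
d: successors {b}; ◇¬q there: b:F. ✗
e: no successors, so □◇¬q holds vacuously. ✓
Satisfying worlds: {a, b, e}.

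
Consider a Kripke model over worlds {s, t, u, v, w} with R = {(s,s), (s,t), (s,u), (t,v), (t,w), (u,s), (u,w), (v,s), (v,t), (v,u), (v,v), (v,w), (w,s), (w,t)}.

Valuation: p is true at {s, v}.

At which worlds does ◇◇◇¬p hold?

{s, t, u, v, w}

s: successors {s, t, u}; ◇◇¬p there: s:T, t:T, u:T. ✓
t: successors {v, w}; ◇◇¬p there: v:T, w:T. ✓
u: successors {s, w}; ◇◇¬p there: s:T, w:T. ✓
v: successors {s, t, u, v, w}; ◇◇¬p there: s:T, t:T, u:T, v:T, w:T. ✓
w: successors {s, t}; ◇◇¬p there: s:T, t:T. ✓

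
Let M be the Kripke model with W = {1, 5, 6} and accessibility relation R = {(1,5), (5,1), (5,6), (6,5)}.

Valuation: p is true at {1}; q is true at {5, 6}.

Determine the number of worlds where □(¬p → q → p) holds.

1: successors {5}; ¬p → q → p there: 5:F. ✗
5: successors {1, 6}; ¬p → q → p there: 1:T, 6:F. ✗
6: successors {5}; ¬p → q → p there: 5:F. ✗
Satisfying worlds: ∅.

0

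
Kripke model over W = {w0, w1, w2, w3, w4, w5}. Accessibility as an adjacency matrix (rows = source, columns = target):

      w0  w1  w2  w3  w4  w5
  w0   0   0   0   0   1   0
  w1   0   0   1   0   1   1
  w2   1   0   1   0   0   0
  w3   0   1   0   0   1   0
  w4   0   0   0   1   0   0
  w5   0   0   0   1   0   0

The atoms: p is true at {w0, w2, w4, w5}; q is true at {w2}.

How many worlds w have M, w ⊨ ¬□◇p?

3

w0: □◇p is F. ✓
w1: □◇p is F. ✓
w2: □◇p is T. ✗
w3: □◇p is F. ✓
w4: □◇p is T. ✗
w5: □◇p is T. ✗
Satisfying worlds: {w0, w1, w3}.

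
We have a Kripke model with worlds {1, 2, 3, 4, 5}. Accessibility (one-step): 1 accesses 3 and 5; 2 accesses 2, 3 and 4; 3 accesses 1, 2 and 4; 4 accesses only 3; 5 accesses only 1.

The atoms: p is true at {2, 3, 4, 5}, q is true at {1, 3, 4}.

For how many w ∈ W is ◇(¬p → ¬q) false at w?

1: successors {3, 5}; ¬p → ¬q there: 3:T, 5:T. ✓
2: successors {2, 3, 4}; ¬p → ¬q there: 2:T, 3:T, 4:T. ✓
3: successors {1, 2, 4}; ¬p → ¬q there: 1:F, 2:T, 4:T. ✓
4: successors {3}; ¬p → ¬q there: 3:T. ✓
5: successors {1}; ¬p → ¬q there: 1:F. ✗
Satisfying worlds: {1, 2, 3, 4}.
So ◇(¬p → ¬q) fails at the other 1 world.

1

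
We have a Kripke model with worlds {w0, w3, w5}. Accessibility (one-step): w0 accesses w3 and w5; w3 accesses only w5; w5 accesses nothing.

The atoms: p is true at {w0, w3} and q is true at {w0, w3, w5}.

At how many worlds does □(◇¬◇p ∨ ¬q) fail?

w0: successors {w3, w5}; ◇¬◇p ∨ ¬q there: w3:T, w5:F. ✗
w3: successors {w5}; ◇¬◇p ∨ ¬q there: w5:F. ✗
w5: no successors, so □(◇¬◇p ∨ ¬q) holds vacuously. ✓
Satisfying worlds: {w5}.
So □(◇¬◇p ∨ ¬q) fails at the other 2 worlds.

2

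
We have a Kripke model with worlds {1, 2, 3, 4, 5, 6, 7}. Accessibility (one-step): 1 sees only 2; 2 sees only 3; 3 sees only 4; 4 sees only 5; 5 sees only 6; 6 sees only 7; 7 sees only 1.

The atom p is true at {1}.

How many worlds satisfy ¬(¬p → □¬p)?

1: ¬p → □¬p is T. ✗
2: ¬p → □¬p is T. ✗
3: ¬p → □¬p is T. ✗
4: ¬p → □¬p is T. ✗
5: ¬p → □¬p is T. ✗
6: ¬p → □¬p is T. ✗
7: ¬p → □¬p is F. ✓
Satisfying worlds: {7}.

1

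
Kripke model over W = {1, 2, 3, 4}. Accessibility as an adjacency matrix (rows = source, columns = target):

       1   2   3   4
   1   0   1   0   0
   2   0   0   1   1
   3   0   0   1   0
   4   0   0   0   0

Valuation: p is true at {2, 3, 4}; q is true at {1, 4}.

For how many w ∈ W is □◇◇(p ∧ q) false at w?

3

1: successors {2}; ◇◇(p ∧ q) there: 2:F. ✗
2: successors {3, 4}; ◇◇(p ∧ q) there: 3:F, 4:F. ✗
3: successors {3}; ◇◇(p ∧ q) there: 3:F. ✗
4: no successors, so □◇◇(p ∧ q) holds vacuously. ✓
Satisfying worlds: {4}.
So □◇◇(p ∧ q) fails at the other 3 worlds.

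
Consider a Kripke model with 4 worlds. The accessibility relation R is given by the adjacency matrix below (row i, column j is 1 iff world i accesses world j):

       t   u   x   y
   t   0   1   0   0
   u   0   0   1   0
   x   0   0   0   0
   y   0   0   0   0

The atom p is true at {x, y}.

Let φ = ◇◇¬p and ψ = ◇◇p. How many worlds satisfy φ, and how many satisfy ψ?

For ◇◇¬p:
t: successors {u}; ◇¬p there: u:F. ✗
u: successors {x}; ◇¬p there: x:F. ✗
x: no successors, so ◇◇¬p fails. ✗
y: no successors, so ◇◇¬p fails. ✗
— 0 worlds.
For ◇◇p:
t: successors {u}; ◇p there: u:T. ✓
u: successors {x}; ◇p there: x:F. ✗
x: no successors, so ◇◇p fails. ✗
y: no successors, so ◇◇p fails. ✗
— 1 world.

0 and 1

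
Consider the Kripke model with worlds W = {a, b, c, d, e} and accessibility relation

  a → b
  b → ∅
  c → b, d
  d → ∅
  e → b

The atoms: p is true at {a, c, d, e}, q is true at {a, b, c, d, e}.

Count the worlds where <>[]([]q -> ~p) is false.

a: successors {b}; []([]q -> ~p) there: b:T. ✓
b: no successors, so <>[]([]q -> ~p) fails. ✗
c: successors {b, d}; []([]q -> ~p) there: b:T, d:T. ✓
d: no successors, so <>[]([]q -> ~p) fails. ✗
e: successors {b}; []([]q -> ~p) there: b:T. ✓
Satisfying worlds: {a, c, e}.
So <>[]([]q -> ~p) fails at the other 2 worlds.

2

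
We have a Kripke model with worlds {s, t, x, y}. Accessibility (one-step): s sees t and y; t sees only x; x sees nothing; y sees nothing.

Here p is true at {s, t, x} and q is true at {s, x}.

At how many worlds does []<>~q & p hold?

s: []<>~q is F, p is T. ✗
t: []<>~q is F, p is T. ✗
x: []<>~q is T, p is T. ✓
y: []<>~q is T, p is F. ✗
Satisfying worlds: {x}.

1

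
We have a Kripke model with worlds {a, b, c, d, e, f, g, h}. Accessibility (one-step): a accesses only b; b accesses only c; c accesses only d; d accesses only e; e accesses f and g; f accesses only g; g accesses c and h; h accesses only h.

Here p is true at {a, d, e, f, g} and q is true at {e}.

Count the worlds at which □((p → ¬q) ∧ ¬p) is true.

4

a: successors {b}; (p → ¬q) ∧ ¬p there: b:T. ✓
b: successors {c}; (p → ¬q) ∧ ¬p there: c:T. ✓
c: successors {d}; (p → ¬q) ∧ ¬p there: d:F. ✗
d: successors {e}; (p → ¬q) ∧ ¬p there: e:F. ✗
e: successors {f, g}; (p → ¬q) ∧ ¬p there: f:F, g:F. ✗
f: successors {g}; (p → ¬q) ∧ ¬p there: g:F. ✗
g: successors {c, h}; (p → ¬q) ∧ ¬p there: c:T, h:T. ✓
h: successors {h}; (p → ¬q) ∧ ¬p there: h:T. ✓
Satisfying worlds: {a, b, g, h}.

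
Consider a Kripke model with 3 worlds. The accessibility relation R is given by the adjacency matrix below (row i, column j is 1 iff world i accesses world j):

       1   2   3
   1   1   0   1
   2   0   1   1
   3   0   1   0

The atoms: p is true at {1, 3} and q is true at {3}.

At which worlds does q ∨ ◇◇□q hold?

1: q is F, ◇◇□q is F. ✗
2: q is F, ◇◇□q is F. ✗
3: q is T, ◇◇□q is F. ✓

{3}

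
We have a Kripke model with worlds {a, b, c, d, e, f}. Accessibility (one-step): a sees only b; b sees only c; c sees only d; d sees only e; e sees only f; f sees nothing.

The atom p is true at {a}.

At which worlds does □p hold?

{f}

a: successors {b}; p there: b:F. ✗
b: successors {c}; p there: c:F. ✗
c: successors {d}; p there: d:F. ✗
d: successors {e}; p there: e:F. ✗
e: successors {f}; p there: f:F. ✗
f: no successors, so □p holds vacuously. ✓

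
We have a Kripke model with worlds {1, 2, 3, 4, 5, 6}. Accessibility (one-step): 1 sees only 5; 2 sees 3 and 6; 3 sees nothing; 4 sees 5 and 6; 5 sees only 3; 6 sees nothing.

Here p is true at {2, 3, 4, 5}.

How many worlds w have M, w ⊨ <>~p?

1: successors {5}; ~p there: 5:F. ✗
2: successors {3, 6}; ~p there: 3:F, 6:T. ✓
3: no successors, so <>~p fails. ✗
4: successors {5, 6}; ~p there: 5:F, 6:T. ✓
5: successors {3}; ~p there: 3:F. ✗
6: no successors, so <>~p fails. ✗
Satisfying worlds: {2, 4}.

2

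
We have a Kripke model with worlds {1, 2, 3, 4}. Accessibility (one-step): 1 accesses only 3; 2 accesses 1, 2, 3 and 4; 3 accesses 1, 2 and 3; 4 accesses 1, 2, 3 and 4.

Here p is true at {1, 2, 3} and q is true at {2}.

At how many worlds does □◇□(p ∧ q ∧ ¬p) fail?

4

1: successors {3}; ◇□(p ∧ q ∧ ¬p) there: 3:F. ✗
2: successors {1, 2, 3, 4}; ◇□(p ∧ q ∧ ¬p) there: 1:F, 2:F, 3:F, 4:F. ✗
3: successors {1, 2, 3}; ◇□(p ∧ q ∧ ¬p) there: 1:F, 2:F, 3:F. ✗
4: successors {1, 2, 3, 4}; ◇□(p ∧ q ∧ ¬p) there: 1:F, 2:F, 3:F, 4:F. ✗
Satisfying worlds: ∅.
So □◇□(p ∧ q ∧ ¬p) fails at the other 4 worlds.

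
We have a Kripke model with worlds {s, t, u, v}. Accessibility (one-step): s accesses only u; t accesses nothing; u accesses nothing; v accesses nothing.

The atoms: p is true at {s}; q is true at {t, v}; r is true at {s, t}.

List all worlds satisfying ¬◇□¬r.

{t, u, v}

s: ◇□¬r is T. ✗
t: ◇□¬r is F. ✓
u: ◇□¬r is F. ✓
v: ◇□¬r is F. ✓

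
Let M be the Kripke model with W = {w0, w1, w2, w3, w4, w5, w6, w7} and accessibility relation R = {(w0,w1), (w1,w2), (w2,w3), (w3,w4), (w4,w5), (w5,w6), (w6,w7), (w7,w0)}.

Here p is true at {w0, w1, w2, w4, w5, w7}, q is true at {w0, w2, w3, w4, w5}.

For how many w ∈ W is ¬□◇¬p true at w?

6

w0: □◇¬p is F. ✓
w1: □◇¬p is T. ✗
w2: □◇¬p is F. ✓
w3: □◇¬p is F. ✓
w4: □◇¬p is T. ✗
w5: □◇¬p is F. ✓
w6: □◇¬p is F. ✓
w7: □◇¬p is F. ✓
Satisfying worlds: {w0, w2, w3, w5, w6, w7}.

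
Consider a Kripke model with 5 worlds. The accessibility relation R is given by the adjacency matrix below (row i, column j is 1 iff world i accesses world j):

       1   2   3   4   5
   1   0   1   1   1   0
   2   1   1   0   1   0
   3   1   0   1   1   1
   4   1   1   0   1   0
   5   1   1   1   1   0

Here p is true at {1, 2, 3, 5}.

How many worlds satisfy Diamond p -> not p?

1: Diamond p is T, not p is F. ✗
2: Diamond p is T, not p is F. ✗
3: Diamond p is T, not p is F. ✗
4: Diamond p is T, not p is T. ✓
5: Diamond p is T, not p is F. ✗
Satisfying worlds: {4}.

1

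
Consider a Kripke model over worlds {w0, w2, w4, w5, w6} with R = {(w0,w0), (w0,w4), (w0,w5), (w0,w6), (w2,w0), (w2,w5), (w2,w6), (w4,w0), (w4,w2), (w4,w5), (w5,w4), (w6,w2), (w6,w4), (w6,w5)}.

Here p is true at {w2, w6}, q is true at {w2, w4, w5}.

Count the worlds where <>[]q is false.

w0: successors {w0, w4, w5, w6}; []q there: w0:F, w4:F, w5:T, w6:T. ✓
w2: successors {w0, w5, w6}; []q there: w0:F, w5:T, w6:T. ✓
w4: successors {w0, w2, w5}; []q there: w0:F, w2:F, w5:T. ✓
w5: successors {w4}; []q there: w4:F. ✗
w6: successors {w2, w4, w5}; []q there: w2:F, w4:F, w5:T. ✓
Satisfying worlds: {w0, w2, w4, w6}.
So <>[]q fails at the other 1 world.

1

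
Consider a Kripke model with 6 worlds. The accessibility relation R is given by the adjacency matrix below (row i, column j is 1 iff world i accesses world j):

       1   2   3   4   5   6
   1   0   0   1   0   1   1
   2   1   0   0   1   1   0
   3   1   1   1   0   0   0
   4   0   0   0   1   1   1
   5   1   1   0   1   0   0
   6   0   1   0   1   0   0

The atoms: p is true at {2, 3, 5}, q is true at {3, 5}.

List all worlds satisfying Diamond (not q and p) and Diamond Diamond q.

{3, 5, 6}

1: Diamond (not q and p) is F, Diamond Diamond q is T. ✗
2: Diamond (not q and p) is F, Diamond Diamond q is T. ✗
3: Diamond (not q and p) is T, Diamond Diamond q is T. ✓
4: Diamond (not q and p) is F, Diamond Diamond q is T. ✗
5: Diamond (not q and p) is T, Diamond Diamond q is T. ✓
6: Diamond (not q and p) is T, Diamond Diamond q is T. ✓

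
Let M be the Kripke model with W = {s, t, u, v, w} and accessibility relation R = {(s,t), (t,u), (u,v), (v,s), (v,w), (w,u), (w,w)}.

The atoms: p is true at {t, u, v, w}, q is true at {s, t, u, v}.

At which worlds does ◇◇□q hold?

{s, u, v, w}

s: successors {t}; ◇□q there: t:T. ✓
t: successors {u}; ◇□q there: u:F. ✗
u: successors {v}; ◇□q there: v:T. ✓
v: successors {s, w}; ◇□q there: s:T, w:T. ✓
w: successors {u, w}; ◇□q there: u:F, w:T. ✓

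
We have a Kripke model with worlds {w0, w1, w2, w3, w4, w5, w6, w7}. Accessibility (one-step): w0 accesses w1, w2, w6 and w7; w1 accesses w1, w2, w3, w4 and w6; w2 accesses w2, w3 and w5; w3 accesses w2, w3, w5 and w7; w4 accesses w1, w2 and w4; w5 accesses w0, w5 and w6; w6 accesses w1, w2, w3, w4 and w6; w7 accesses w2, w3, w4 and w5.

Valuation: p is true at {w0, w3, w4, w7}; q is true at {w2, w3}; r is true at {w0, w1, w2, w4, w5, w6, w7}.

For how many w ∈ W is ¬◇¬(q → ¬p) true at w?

3

w0: ◇¬(q → ¬p) is F. ✓
w1: ◇¬(q → ¬p) is T. ✗
w2: ◇¬(q → ¬p) is T. ✗
w3: ◇¬(q → ¬p) is T. ✗
w4: ◇¬(q → ¬p) is F. ✓
w5: ◇¬(q → ¬p) is F. ✓
w6: ◇¬(q → ¬p) is T. ✗
w7: ◇¬(q → ¬p) is T. ✗
Satisfying worlds: {w0, w4, w5}.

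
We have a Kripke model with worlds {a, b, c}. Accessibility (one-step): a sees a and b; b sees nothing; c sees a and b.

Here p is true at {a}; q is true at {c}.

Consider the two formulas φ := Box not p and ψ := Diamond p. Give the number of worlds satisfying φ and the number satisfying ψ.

For Box not p:
a: successors {a, b}; not p there: a:F, b:T. ✗
b: no successors, so Box not p holds vacuously. ✓
c: successors {a, b}; not p there: a:F, b:T. ✗
— 1 world.
For Diamond p:
a: successors {a, b}; p there: a:T, b:F. ✓
b: no successors, so Diamond p fails. ✗
c: successors {a, b}; p there: a:T, b:F. ✓
— 2 worlds.

1 and 2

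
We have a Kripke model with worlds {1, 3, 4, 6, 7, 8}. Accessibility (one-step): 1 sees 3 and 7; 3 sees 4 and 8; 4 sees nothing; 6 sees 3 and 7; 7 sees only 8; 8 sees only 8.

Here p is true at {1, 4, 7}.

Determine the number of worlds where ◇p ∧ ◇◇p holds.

2

1: ◇p is T, ◇◇p is T. ✓
3: ◇p is T, ◇◇p is F. ✗
4: ◇p is F, ◇◇p is F. ✗
6: ◇p is T, ◇◇p is T. ✓
7: ◇p is F, ◇◇p is F. ✗
8: ◇p is F, ◇◇p is F. ✗
Satisfying worlds: {1, 6}.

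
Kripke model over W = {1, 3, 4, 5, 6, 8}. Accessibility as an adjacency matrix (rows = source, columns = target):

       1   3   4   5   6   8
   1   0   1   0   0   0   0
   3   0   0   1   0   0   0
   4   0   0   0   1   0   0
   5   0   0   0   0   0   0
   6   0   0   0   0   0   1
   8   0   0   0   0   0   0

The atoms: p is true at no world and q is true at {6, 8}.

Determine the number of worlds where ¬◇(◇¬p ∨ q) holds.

1: ◇(◇¬p ∨ q) is T. ✗
3: ◇(◇¬p ∨ q) is T. ✗
4: ◇(◇¬p ∨ q) is F. ✓
5: ◇(◇¬p ∨ q) is F. ✓
6: ◇(◇¬p ∨ q) is T. ✗
8: ◇(◇¬p ∨ q) is F. ✓
Satisfying worlds: {4, 5, 8}.

3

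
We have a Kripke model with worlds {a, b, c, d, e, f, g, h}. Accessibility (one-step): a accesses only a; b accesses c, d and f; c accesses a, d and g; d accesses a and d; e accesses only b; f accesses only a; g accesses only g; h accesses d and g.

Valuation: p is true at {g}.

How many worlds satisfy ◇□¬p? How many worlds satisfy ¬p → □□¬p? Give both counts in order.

7 and 5

For ◇□¬p:
a: successors {a}; □¬p there: a:T. ✓
b: successors {c, d, f}; □¬p there: c:F, d:T, f:T. ✓
c: successors {a, d, g}; □¬p there: a:T, d:T, g:F. ✓
d: successors {a, d}; □¬p there: a:T, d:T. ✓
e: successors {b}; □¬p there: b:T. ✓
f: successors {a}; □¬p there: a:T. ✓
g: successors {g}; □¬p there: g:F. ✗
h: successors {d, g}; □¬p there: d:T, g:F. ✓
— 7 worlds.
For ¬p → □□¬p:
a: ¬p is T, □□¬p is T. ✓
b: ¬p is T, □□¬p is F. ✗
c: ¬p is T, □□¬p is F. ✗
d: ¬p is T, □□¬p is T. ✓
e: ¬p is T, □□¬p is T. ✓
f: ¬p is T, □□¬p is T. ✓
g: ¬p is F, □□¬p is F. ✓
h: ¬p is T, □□¬p is F. ✗
— 5 worlds.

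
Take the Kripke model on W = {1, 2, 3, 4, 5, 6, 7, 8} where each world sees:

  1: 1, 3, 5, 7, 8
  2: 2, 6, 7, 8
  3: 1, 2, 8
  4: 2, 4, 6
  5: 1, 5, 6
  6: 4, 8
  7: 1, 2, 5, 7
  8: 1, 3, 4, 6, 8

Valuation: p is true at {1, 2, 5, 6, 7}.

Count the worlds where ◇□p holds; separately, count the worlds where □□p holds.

For ◇□p:
1: successors {1, 3, 5, 7, 8}; □p there: 1:F, 3:F, 5:T, 7:T, 8:F. ✓
2: successors {2, 6, 7, 8}; □p there: 2:F, 6:F, 7:T, 8:F. ✓
3: successors {1, 2, 8}; □p there: 1:F, 2:F, 8:F. ✗
4: successors {2, 4, 6}; □p there: 2:F, 4:F, 6:F. ✗
5: successors {1, 5, 6}; □p there: 1:F, 5:T, 6:F. ✓
6: successors {4, 8}; □p there: 4:F, 8:F. ✗
7: successors {1, 2, 5, 7}; □p there: 1:F, 2:F, 5:T, 7:T. ✓
8: successors {1, 3, 4, 6, 8}; □p there: 1:F, 3:F, 4:F, 6:F, 8:F. ✗
— 4 worlds.
For □□p:
1: successors {1, 3, 5, 7, 8}; □p there: 1:F, 3:F, 5:T, 7:T, 8:F. ✗
2: successors {2, 6, 7, 8}; □p there: 2:F, 6:F, 7:T, 8:F. ✗
3: successors {1, 2, 8}; □p there: 1:F, 2:F, 8:F. ✗
4: successors {2, 4, 6}; □p there: 2:F, 4:F, 6:F. ✗
5: successors {1, 5, 6}; □p there: 1:F, 5:T, 6:F. ✗
6: successors {4, 8}; □p there: 4:F, 8:F. ✗
7: successors {1, 2, 5, 7}; □p there: 1:F, 2:F, 5:T, 7:T. ✗
8: successors {1, 3, 4, 6, 8}; □p there: 1:F, 3:F, 4:F, 6:F, 8:F. ✗
— 0 worlds.

4 and 0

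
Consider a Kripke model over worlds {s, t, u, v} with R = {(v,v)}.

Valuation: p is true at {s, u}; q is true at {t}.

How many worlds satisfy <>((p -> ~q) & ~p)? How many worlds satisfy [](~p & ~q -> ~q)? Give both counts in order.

1 and 4

For <>((p -> ~q) & ~p):
s: no successors, so <>((p -> ~q) & ~p) fails. ✗
t: no successors, so <>((p -> ~q) & ~p) fails. ✗
u: no successors, so <>((p -> ~q) & ~p) fails. ✗
v: successors {v}; (p -> ~q) & ~p there: v:T. ✓
— 1 world.
For [](~p & ~q -> ~q):
s: no successors, so [](~p & ~q -> ~q) holds vacuously. ✓
t: no successors, so [](~p & ~q -> ~q) holds vacuously. ✓
u: no successors, so [](~p & ~q -> ~q) holds vacuously. ✓
v: successors {v}; ~p & ~q -> ~q there: v:T. ✓
— 4 worlds.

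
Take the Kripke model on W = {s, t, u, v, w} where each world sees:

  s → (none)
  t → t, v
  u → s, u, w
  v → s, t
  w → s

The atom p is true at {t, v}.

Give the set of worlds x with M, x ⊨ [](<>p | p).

s: no successors, so [](<>p | p) holds vacuously. ✓
t: successors {t, v}; <>p | p there: t:T, v:T. ✓
u: successors {s, u, w}; <>p | p there: s:F, u:F, w:F. ✗
v: successors {s, t}; <>p | p there: s:F, t:T. ✗
w: successors {s}; <>p | p there: s:F. ✗

{s, t}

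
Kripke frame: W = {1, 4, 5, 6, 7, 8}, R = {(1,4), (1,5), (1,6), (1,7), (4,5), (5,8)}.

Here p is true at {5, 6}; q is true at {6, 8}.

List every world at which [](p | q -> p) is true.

{1, 4, 6, 7, 8}

1: successors {4, 5, 6, 7}; p | q -> p there: 4:T, 5:T, 6:T, 7:T. ✓
4: successors {5}; p | q -> p there: 5:T. ✓
5: successors {8}; p | q -> p there: 8:F. ✗
6: no successors, so [](p | q -> p) holds vacuously. ✓
7: no successors, so [](p | q -> p) holds vacuously. ✓
8: no successors, so [](p | q -> p) holds vacuously. ✓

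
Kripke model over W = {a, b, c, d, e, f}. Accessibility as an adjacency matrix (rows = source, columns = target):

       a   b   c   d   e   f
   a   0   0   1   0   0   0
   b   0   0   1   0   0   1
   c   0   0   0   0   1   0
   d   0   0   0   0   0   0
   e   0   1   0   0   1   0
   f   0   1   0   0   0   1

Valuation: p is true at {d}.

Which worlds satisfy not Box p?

a: Box p is F. ✓
b: Box p is F. ✓
c: Box p is F. ✓
d: Box p is T. ✗
e: Box p is F. ✓
f: Box p is F. ✓

{a, b, c, e, f}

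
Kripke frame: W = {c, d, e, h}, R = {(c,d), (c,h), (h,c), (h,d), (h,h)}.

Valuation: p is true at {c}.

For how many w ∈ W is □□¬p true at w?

c: successors {d, h}; □¬p there: d:T, h:F. ✗
d: no successors, so □□¬p holds vacuously. ✓
e: no successors, so □□¬p holds vacuously. ✓
h: successors {c, d, h}; □¬p there: c:T, d:T, h:F. ✗
Satisfying worlds: {d, e}.

2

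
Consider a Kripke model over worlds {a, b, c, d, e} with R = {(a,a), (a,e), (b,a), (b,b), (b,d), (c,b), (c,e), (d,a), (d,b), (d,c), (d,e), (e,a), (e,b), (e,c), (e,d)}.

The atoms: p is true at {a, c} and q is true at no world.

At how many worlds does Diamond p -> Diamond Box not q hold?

5

a: Diamond p is T, Diamond Box not q is T. ✓
b: Diamond p is T, Diamond Box not q is T. ✓
c: Diamond p is F, Diamond Box not q is T. ✓
d: Diamond p is T, Diamond Box not q is T. ✓
e: Diamond p is T, Diamond Box not q is T. ✓
Satisfying worlds: {a, b, c, d, e}.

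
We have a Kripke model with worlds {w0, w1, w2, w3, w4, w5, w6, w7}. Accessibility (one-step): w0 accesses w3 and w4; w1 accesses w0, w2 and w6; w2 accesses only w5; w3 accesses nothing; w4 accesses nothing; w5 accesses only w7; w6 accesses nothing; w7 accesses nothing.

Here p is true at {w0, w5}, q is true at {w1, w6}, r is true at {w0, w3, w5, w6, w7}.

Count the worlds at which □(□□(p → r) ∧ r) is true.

6

w0: successors {w3, w4}; □□(p → r) ∧ r there: w3:T, w4:F. ✗
w1: successors {w0, w2, w6}; □□(p → r) ∧ r there: w0:T, w2:F, w6:T. ✗
w2: successors {w5}; □□(p → r) ∧ r there: w5:T. ✓
w3: no successors, so □(□□(p → r) ∧ r) holds vacuously. ✓
w4: no successors, so □(□□(p → r) ∧ r) holds vacuously. ✓
w5: successors {w7}; □□(p → r) ∧ r there: w7:T. ✓
w6: no successors, so □(□□(p → r) ∧ r) holds vacuously. ✓
w7: no successors, so □(□□(p → r) ∧ r) holds vacuously. ✓
Satisfying worlds: {w2, w3, w4, w5, w6, w7}.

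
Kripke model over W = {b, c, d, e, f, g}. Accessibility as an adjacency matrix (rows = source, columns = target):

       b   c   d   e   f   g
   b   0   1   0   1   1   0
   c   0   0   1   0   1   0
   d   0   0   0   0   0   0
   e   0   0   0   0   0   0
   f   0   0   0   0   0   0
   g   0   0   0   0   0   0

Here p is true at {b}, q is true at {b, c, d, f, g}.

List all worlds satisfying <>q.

{b, c}

b: successors {c, e, f}; q there: c:T, e:F, f:T. ✓
c: successors {d, f}; q there: d:T, f:T. ✓
d: no successors, so <>q fails. ✗
e: no successors, so <>q fails. ✗
f: no successors, so <>q fails. ✗
g: no successors, so <>q fails. ✗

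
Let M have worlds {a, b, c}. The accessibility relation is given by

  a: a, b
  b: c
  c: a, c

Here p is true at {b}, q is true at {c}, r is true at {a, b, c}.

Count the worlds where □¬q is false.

a: successors {a, b}; ¬q there: a:T, b:T. ✓
b: successors {c}; ¬q there: c:F. ✗
c: successors {a, c}; ¬q there: a:T, c:F. ✗
Satisfying worlds: {a}.
So □¬q fails at the other 2 worlds.

2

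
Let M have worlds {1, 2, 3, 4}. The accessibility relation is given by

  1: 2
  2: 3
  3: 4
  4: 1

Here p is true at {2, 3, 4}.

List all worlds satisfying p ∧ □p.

1: p is F, □p is T. ✗
2: p is T, □p is T. ✓
3: p is T, □p is T. ✓
4: p is T, □p is F. ✗

{2, 3}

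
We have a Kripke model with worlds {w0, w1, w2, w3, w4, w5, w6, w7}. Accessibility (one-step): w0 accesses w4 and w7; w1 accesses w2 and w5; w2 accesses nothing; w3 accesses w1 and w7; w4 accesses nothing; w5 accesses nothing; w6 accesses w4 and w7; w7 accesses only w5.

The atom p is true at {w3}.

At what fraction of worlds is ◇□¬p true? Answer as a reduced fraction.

5/8

w0: successors {w4, w7}; □¬p there: w4:T, w7:T. ✓
w1: successors {w2, w5}; □¬p there: w2:T, w5:T. ✓
w2: no successors, so ◇□¬p fails. ✗
w3: successors {w1, w7}; □¬p there: w1:T, w7:T. ✓
w4: no successors, so ◇□¬p fails. ✗
w5: no successors, so ◇□¬p fails. ✗
w6: successors {w4, w7}; □¬p there: w4:T, w7:T. ✓
w7: successors {w5}; □¬p there: w5:T. ✓
That's 5 of 8 worlds, so 5/8.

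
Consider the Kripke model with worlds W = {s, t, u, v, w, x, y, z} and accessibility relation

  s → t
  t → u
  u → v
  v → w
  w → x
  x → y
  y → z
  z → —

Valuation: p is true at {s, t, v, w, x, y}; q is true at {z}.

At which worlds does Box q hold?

s: successors {t}; q there: t:F. ✗
t: successors {u}; q there: u:F. ✗
u: successors {v}; q there: v:F. ✗
v: successors {w}; q there: w:F. ✗
w: successors {x}; q there: x:F. ✗
x: successors {y}; q there: y:F. ✗
y: successors {z}; q there: z:T. ✓
z: no successors, so Box q holds vacuously. ✓

{y, z}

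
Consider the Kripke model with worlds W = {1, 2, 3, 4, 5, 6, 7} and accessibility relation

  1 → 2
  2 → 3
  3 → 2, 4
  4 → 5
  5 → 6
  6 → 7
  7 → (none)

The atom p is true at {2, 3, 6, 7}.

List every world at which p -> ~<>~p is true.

{1, 2, 4, 5, 6, 7}

1: p is F, ~<>~p is T. ✓
2: p is T, ~<>~p is T. ✓
3: p is T, ~<>~p is F. ✗
4: p is F, ~<>~p is F. ✓
5: p is F, ~<>~p is T. ✓
6: p is T, ~<>~p is T. ✓
7: p is T, ~<>~p is T. ✓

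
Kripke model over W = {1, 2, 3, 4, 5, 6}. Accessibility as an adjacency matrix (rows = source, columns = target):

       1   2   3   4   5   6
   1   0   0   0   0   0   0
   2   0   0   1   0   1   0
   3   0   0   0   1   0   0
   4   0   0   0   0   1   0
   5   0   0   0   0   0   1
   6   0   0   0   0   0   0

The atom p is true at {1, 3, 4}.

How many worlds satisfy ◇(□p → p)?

3

1: no successors, so ◇(□p → p) fails. ✗
2: successors {3, 5}; □p → p there: 3:T, 5:T. ✓
3: successors {4}; □p → p there: 4:T. ✓
4: successors {5}; □p → p there: 5:T. ✓
5: successors {6}; □p → p there: 6:F. ✗
6: no successors, so ◇(□p → p) fails. ✗
Satisfying worlds: {2, 3, 4}.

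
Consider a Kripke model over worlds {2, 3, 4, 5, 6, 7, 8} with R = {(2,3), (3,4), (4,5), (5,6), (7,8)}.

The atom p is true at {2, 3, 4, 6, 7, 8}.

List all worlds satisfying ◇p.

{2, 3, 5, 7}

2: successors {3}; p there: 3:T. ✓
3: successors {4}; p there: 4:T. ✓
4: successors {5}; p there: 5:F. ✗
5: successors {6}; p there: 6:T. ✓
6: no successors, so ◇p fails. ✗
7: successors {8}; p there: 8:T. ✓
8: no successors, so ◇p fails. ✗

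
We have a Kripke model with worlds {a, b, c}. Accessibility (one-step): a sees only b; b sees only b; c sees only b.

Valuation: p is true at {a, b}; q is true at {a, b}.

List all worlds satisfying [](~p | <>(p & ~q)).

∅

a: successors {b}; ~p | <>(p & ~q) there: b:F. ✗
b: successors {b}; ~p | <>(p & ~q) there: b:F. ✗
c: successors {b}; ~p | <>(p & ~q) there: b:F. ✗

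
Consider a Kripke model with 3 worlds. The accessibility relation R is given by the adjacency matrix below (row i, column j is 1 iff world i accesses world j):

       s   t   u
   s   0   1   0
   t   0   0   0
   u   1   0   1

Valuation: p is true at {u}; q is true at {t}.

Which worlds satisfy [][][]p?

{s, t}

s: successors {t}; [][]p there: t:T. ✓
t: no successors, so [][][]p holds vacuously. ✓
u: successors {s, u}; [][]p there: s:T, u:F. ✗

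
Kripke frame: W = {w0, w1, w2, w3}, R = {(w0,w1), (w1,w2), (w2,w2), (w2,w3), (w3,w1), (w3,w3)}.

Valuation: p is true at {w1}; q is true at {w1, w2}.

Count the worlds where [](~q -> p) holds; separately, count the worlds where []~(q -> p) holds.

For [](~q -> p):
w0: successors {w1}; ~q -> p there: w1:T. ✓
w1: successors {w2}; ~q -> p there: w2:T. ✓
w2: successors {w2, w3}; ~q -> p there: w2:T, w3:F. ✗
w3: successors {w1, w3}; ~q -> p there: w1:T, w3:F. ✗
— 2 worlds.
For []~(q -> p):
w0: successors {w1}; ~(q -> p) there: w1:F. ✗
w1: successors {w2}; ~(q -> p) there: w2:T. ✓
w2: successors {w2, w3}; ~(q -> p) there: w2:T, w3:F. ✗
w3: successors {w1, w3}; ~(q -> p) there: w1:F, w3:F. ✗
— 1 world.

2 and 1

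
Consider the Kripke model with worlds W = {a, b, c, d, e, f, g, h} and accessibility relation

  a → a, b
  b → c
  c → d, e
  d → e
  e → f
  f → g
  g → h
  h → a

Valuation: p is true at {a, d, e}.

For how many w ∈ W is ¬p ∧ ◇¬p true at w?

a: ¬p is F, ◇¬p is T. ✗
b: ¬p is T, ◇¬p is T. ✓
c: ¬p is T, ◇¬p is F. ✗
d: ¬p is F, ◇¬p is F. ✗
e: ¬p is F, ◇¬p is T. ✗
f: ¬p is T, ◇¬p is T. ✓
g: ¬p is T, ◇¬p is T. ✓
h: ¬p is T, ◇¬p is F. ✗
Satisfying worlds: {b, f, g}.

3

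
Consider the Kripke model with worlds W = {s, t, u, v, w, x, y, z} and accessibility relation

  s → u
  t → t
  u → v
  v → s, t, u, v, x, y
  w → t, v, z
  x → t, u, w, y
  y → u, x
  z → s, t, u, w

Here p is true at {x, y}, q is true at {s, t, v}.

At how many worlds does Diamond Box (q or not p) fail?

s: successors {u}; Box (q or not p) there: u:T. ✓
t: successors {t}; Box (q or not p) there: t:T. ✓
u: successors {v}; Box (q or not p) there: v:F. ✗
v: successors {s, t, u, v, x, y}; Box (q or not p) there: s:T, t:T, u:T, v:F, x:F, y:F. ✓
w: successors {t, v, z}; Box (q or not p) there: t:T, v:F, z:T. ✓
x: successors {t, u, w, y}; Box (q or not p) there: t:T, u:T, w:T, y:F. ✓
y: successors {u, x}; Box (q or not p) there: u:T, x:F. ✓
z: successors {s, t, u, w}; Box (q or not p) there: s:T, t:T, u:T, w:T. ✓
Satisfying worlds: {s, t, v, w, x, y, z}.
So Diamond Box (q or not p) fails at the other 1 world.

1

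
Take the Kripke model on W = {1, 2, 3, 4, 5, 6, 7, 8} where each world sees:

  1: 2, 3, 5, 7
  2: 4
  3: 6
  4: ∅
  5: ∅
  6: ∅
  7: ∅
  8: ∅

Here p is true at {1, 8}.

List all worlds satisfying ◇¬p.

1: successors {2, 3, 5, 7}; ¬p there: 2:T, 3:T, 5:T, 7:T. ✓
2: successors {4}; ¬p there: 4:T. ✓
3: successors {6}; ¬p there: 6:T. ✓
4: no successors, so ◇¬p fails. ✗
5: no successors, so ◇¬p fails. ✗
6: no successors, so ◇¬p fails. ✗
7: no successors, so ◇¬p fails. ✗
8: no successors, so ◇¬p fails. ✗

{1, 2, 3}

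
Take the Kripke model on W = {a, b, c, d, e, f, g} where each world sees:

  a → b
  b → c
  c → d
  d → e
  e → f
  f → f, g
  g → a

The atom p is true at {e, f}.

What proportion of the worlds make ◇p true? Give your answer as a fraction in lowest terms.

3/7

a: successors {b}; p there: b:F. ✗
b: successors {c}; p there: c:F. ✗
c: successors {d}; p there: d:F. ✗
d: successors {e}; p there: e:T. ✓
e: successors {f}; p there: f:T. ✓
f: successors {f, g}; p there: f:T, g:F. ✓
g: successors {a}; p there: a:F. ✗
That's 3 of 7 worlds, so 3/7.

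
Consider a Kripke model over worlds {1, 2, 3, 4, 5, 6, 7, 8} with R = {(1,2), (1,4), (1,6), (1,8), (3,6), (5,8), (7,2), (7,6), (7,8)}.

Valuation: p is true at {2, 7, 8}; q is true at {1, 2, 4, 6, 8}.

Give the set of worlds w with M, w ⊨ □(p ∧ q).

{2, 4, 5, 6, 8}

1: successors {2, 4, 6, 8}; p ∧ q there: 2:T, 4:F, 6:F, 8:T. ✗
2: no successors, so □(p ∧ q) holds vacuously. ✓
3: successors {6}; p ∧ q there: 6:F. ✗
4: no successors, so □(p ∧ q) holds vacuously. ✓
5: successors {8}; p ∧ q there: 8:T. ✓
6: no successors, so □(p ∧ q) holds vacuously. ✓
7: successors {2, 6, 8}; p ∧ q there: 2:T, 6:F, 8:T. ✗
8: no successors, so □(p ∧ q) holds vacuously. ✓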